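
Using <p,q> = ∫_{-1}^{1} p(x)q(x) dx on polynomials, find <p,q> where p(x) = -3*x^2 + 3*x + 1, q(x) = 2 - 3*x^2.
<p,q> = 8/5

Expand the product: p(x)·q(x) = 9*x^4 - 9*x^3 - 9*x^2 + 6*x + 2.
∫_{-1}^{1} of each monomial x^k gives [2/(k+1) if k even, 0 if k odd]. Integrating term-by-term (or equivalently evaluating the antiderivative F(x) = 9*x^5/5 - 9*x^4/4 - 3*x^3 + 3*x^2 + 2*x at the endpoints):
  F(1) − F(−1) = 31/20 − (-1/20) = 8/5.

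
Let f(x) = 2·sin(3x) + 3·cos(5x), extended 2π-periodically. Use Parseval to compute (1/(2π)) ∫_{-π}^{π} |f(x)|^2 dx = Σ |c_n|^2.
Σ |c_n|^2 = 13/2

Expand |f|^2 and use orthogonality of {sin(nx), cos(mx)} on [-π, π]:
  ∫_{-π}^{π} sin(nx)^2 dx = π, ∫ cos(mx)^2 dx = π, and cross terms integrate to 0.
So ∫_{-π}^{π} f(x)^2 dx = 2^2 · π + 3^2 · π = (4 + 9)π.
Divide by 2π: (4 + 9)/2 = 13/2.
By Parseval, this equals Σ |c_n|^2.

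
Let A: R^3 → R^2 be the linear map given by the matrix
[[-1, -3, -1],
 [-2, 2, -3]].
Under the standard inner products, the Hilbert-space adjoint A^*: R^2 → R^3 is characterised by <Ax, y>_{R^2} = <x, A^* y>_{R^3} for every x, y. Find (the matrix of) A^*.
A^* = A^T =
[[-1, -2],
 [-3, 2],
 [-1, -3]]

For real matrices with standard dot products, the defining identity <Ax, y> = <x, A^* y> gives (Ax)^T y = x^T (A^*) y, i.e. x^T A^T y = x^T (A^*) y. Since this holds for all x, y, we must have A^* = A^T. Therefore
A^* =
[[-1, -2],
 [-3, 2],
 [-1, -3]].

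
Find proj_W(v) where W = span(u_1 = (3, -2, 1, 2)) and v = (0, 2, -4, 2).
proj_W(v) = (-2/3, 4/9, -2/9, -4/9)

Set up U = [u_1 | ... | u_1] ∈ R^(4×1). The projector onto W = col(U) is P = U (U^T U)^(-1) U^T.
Compute U^T U =
  [18],
and U^T v = (-4).
Solve U^T U · c = U^T v for the coefficients: c = (-2/9). The projection is proj_W(v) = U c.
Check: (v - proj_W(v)) · u_1 = 0  (should be 0).
Result: proj_W(v) = (-2/3, 4/9, -2/9, -4/9).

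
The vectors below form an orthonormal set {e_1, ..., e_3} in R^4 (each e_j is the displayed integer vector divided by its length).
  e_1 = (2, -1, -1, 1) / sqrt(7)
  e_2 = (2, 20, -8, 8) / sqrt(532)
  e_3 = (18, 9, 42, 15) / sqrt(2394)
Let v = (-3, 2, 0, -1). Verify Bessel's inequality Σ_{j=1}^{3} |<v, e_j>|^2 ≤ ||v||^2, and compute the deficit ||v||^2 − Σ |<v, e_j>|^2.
Σ |<v, e_j>|^2 = 195/14; ||v||^2 = 14; deficit = 1/14

Write each e_j = u_j / sqrt(<u_j, u_j>) where u_j is the displayed integer vector. Then <v, e_j> = <v, u_j> / sqrt(<u_j, u_j>), so |<v, e_j>|^2 = <v, u_j>^2 / <u_j, u_j>.
Coefficients: <v, e_1> = -9/sqrt(7), <v, e_2> = 26/sqrt(532), <v, e_3> = -51/sqrt(2394).
Square and sum: Σ |<v, e_j>|^2 = 195/14.
Compute ||v||^2 = v·v = 14.
Deficit = 14 − 195/14 = 1/14 ≥ 0, confirming Bessel's inequality. (The deficit equals ||v − Σ <v,e_j> e_j||^2, the squared distance from v to span{e_j}.)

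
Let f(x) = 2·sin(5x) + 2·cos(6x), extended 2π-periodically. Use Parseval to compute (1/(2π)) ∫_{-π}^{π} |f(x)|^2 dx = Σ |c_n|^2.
Σ |c_n|^2 = 4

Expand |f|^2 and use orthogonality of {sin(nx), cos(mx)} on [-π, π]:
  ∫_{-π}^{π} sin(nx)^2 dx = π, ∫ cos(mx)^2 dx = π, and cross terms integrate to 0.
So ∫_{-π}^{π} f(x)^2 dx = 2^2 · π + 2^2 · π = (4 + 4)π.
Divide by 2π: (4 + 4)/2 = 4.
By Parseval, this equals Σ |c_n|^2.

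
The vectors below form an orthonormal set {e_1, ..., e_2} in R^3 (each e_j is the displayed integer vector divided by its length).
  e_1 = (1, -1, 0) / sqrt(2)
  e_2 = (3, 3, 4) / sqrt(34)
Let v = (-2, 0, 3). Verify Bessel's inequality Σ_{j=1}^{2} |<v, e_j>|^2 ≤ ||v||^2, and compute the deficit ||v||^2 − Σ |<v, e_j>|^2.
Σ |<v, e_j>|^2 = 52/17; ||v||^2 = 13; deficit = 169/17

Write each e_j = u_j / sqrt(<u_j, u_j>) where u_j is the displayed integer vector. Then <v, e_j> = <v, u_j> / sqrt(<u_j, u_j>), so |<v, e_j>|^2 = <v, u_j>^2 / <u_j, u_j>.
Coefficients: <v, e_1> = -2/sqrt(2), <v, e_2> = 6/sqrt(34).
Square and sum: Σ |<v, e_j>|^2 = 52/17.
Compute ||v||^2 = v·v = 13.
Deficit = 13 − 52/17 = 169/17 ≥ 0, confirming Bessel's inequality. (The deficit equals ||v − Σ <v,e_j> e_j||^2, the squared distance from v to span{e_j}.)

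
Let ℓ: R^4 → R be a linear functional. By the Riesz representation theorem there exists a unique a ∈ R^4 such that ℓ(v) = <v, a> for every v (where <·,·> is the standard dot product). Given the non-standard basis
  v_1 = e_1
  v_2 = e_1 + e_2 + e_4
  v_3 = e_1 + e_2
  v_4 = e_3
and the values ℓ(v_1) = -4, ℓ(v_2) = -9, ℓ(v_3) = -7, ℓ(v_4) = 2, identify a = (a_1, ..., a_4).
a = (-4, -3, 2, -2)

Write a = (a_1, ..., a_4) in the standard basis. For each basis vector v_i, ℓ(v_i) = <v_i, a> is a linear equation in the a_j's. Collect the n equations into a matrix system V a = ℓ, where row i of V is v_i (expressed in the standard basis). Since V is invertible (lower-triangular with 1s on the diagonal, up to permutation), solve by back-substitution:
  V =
[[1, 0, 0, 0],
 [1, 1, 0, 1],
 [1, 1, 0, 0],
 [0, 0, 1, 0]]
  V a = (-4, -9, -7, 2)
Solving gives a = (-4, -3, 2, -2).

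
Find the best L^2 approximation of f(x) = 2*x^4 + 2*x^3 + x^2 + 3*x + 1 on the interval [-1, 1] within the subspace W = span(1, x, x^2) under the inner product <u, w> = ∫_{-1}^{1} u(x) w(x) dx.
g(x) = 19*x^2/7 + 21*x/5 + 29/35

The best approximation g ∈ W is the orthogonal projection of f onto W. Writing g = a_0 + a_1 x + a_2 x^2, the coefficients solve the normal equations G · a = b where
  G_{ij} = <φ_i, φ_j> and b_i = <f, φ_i>, with φ_0 = 1, φ_1 = x, φ_2 = x^2.
G =
  [2, 0, 2/3]
  [0, 2/3, 0]
  [2/3, 0, 2/5],
b = (52/15, 14/5, 172/105).
Solving gives a_0 = 29/35, a_1 = 21/5, a_2 = 19/7, so
  g(x) = 19*x^2/7 + 21*x/5 + 29/35.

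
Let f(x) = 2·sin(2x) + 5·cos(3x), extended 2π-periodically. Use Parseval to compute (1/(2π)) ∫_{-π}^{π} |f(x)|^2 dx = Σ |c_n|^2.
Σ |c_n|^2 = 29/2

Expand |f|^2 and use orthogonality of {sin(nx), cos(mx)} on [-π, π]:
  ∫_{-π}^{π} sin(nx)^2 dx = π, ∫ cos(mx)^2 dx = π, and cross terms integrate to 0.
So ∫_{-π}^{π} f(x)^2 dx = 2^2 · π + 5^2 · π = (4 + 25)π.
Divide by 2π: (4 + 25)/2 = 29/2.
By Parseval, this equals Σ |c_n|^2.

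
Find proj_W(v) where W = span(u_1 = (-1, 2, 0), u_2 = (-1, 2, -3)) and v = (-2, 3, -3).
proj_W(v) = (-8/5, 16/5, -3)

Set up U = [u_1 | ... | u_2] ∈ R^(3×2). The projector onto W = col(U) is P = U (U^T U)^(-1) U^T.
Compute U^T U =
  [5, 5]
  [5, 14],
and U^T v = (8, 17).
Solve U^T U · c = U^T v for the coefficients: c = (3/5, 1). The projection is proj_W(v) = U c.
Check: (v - proj_W(v)) · u_1 = 0  (should be 0).
Check: (v - proj_W(v)) · u_2 = 0  (should be 0).
Result: proj_W(v) = (-8/5, 16/5, -3).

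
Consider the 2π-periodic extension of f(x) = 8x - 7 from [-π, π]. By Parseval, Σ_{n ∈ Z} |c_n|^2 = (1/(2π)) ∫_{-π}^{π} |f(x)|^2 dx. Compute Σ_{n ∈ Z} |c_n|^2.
Σ |c_n|^2 = 64π^2/3 + 49

Expand and integrate term by term over [-π, π]:
  ∫ (8x)^2 dx = 64·(2π^3/3); ∫ 2·8·(-7)·x dx = 0 (odd integrand); ∫ (-7)^2 dx = 49·2π.
So (1/(2π)) ∫_{-π}^{π} (8x - 7)^2 dx = 64π^2/3 + 49 = 64π^2/3 + 49.
Parseval ⇒ Σ |c_n|^2 = 64π^2/3 + 49.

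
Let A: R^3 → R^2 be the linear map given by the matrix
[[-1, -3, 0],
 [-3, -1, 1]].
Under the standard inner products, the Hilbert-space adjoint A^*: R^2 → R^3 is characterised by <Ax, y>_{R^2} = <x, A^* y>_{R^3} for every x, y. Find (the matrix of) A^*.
A^* = A^T =
[[-1, -3],
 [-3, -1],
 [0, 1]]

For real matrices with standard dot products, the defining identity <Ax, y> = <x, A^* y> gives (Ax)^T y = x^T (A^*) y, i.e. x^T A^T y = x^T (A^*) y. Since this holds for all x, y, we must have A^* = A^T. Therefore
A^* =
[[-1, -3],
 [-3, -1],
 [0, 1]].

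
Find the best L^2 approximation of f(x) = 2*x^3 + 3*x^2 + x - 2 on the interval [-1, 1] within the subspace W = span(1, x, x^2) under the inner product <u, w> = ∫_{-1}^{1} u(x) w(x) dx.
g(x) = 3*x^2 + 11*x/5 - 2

The best approximation g ∈ W is the orthogonal projection of f onto W. Writing g = a_0 + a_1 x + a_2 x^2, the coefficients solve the normal equations G · a = b where
  G_{ij} = <φ_i, φ_j> and b_i = <f, φ_i>, with φ_0 = 1, φ_1 = x, φ_2 = x^2.
G =
  [2, 0, 2/3]
  [0, 2/3, 0]
  [2/3, 0, 2/5],
b = (-2, 22/15, -2/15).
Solving gives a_0 = -2, a_1 = 11/5, a_2 = 3, so
  g(x) = 3*x^2 + 11*x/5 - 2.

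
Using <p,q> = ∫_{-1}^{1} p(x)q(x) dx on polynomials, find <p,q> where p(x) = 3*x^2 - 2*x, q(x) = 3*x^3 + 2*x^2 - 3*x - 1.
<p,q> = 2

Expand the product: p(x)·q(x) = 9*x^5 - 13*x^3 + 3*x^2 + 2*x.
∫_{-1}^{1} of each monomial x^k gives [2/(k+1) if k even, 0 if k odd]. Integrating term-by-term (or equivalently evaluating the antiderivative F(x) = 3*x^6/2 - 13*x^4/4 + x^3 + x^2 at the endpoints):
  F(1) − F(−1) = 1/4 − (-7/4) = 2.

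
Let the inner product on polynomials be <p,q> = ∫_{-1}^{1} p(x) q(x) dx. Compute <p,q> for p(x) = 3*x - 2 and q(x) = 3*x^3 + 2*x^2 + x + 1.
<p,q> = -16/15

Expand the product: p(x)·q(x) = 9*x^4 - x^2 + x - 2.
∫_{-1}^{1} of each monomial x^k gives [2/(k+1) if k even, 0 if k odd]. Integrating term-by-term (or equivalently evaluating the antiderivative F(x) = 9*x^5/5 - x^3/3 + x^2/2 - 2*x at the endpoints):
  F(1) − F(−1) = -1/30 − (31/30) = -16/15.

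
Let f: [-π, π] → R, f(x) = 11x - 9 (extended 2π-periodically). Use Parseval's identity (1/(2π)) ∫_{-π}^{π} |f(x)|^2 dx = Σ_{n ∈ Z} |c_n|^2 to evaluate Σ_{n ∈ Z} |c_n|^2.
Σ |c_n|^2 = 121π^2/3 + 81

Expand and integrate term by term over [-π, π]:
  ∫ (11x)^2 dx = 121·(2π^3/3); ∫ 2·11·(-9)·x dx = 0 (odd integrand); ∫ (-9)^2 dx = 81·2π.
So (1/(2π)) ∫_{-π}^{π} (11x - 9)^2 dx = 121π^2/3 + 81 = 121π^2/3 + 81.
Parseval ⇒ Σ |c_n|^2 = 121π^2/3 + 81.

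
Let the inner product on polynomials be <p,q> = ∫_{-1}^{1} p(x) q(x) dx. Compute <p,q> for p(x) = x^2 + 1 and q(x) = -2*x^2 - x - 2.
<p,q> = -112/15

Expand the product: p(x)·q(x) = -2*x^4 - x^3 - 4*x^2 - x - 2.
∫_{-1}^{1} of each monomial x^k gives [2/(k+1) if k even, 0 if k odd]. Integrating term-by-term (or equivalently evaluating the antiderivative F(x) = -2*x^5/5 - x^4/4 - 4*x^3/3 - x^2/2 - 2*x at the endpoints):
  F(1) − F(−1) = -269/60 − (179/60) = -112/15.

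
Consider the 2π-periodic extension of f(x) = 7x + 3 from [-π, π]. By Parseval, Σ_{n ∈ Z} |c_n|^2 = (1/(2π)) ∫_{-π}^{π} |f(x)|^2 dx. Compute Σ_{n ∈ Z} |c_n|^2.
Σ |c_n|^2 = 49π^2/3 + 9

Expand and integrate term by term over [-π, π]:
  ∫ (7x)^2 dx = 49·(2π^3/3); ∫ 2·7·(3)·x dx = 0 (odd integrand); ∫ 3^2 dx = 9·2π.
So (1/(2π)) ∫_{-π}^{π} (7x + 3)^2 dx = 49π^2/3 + 9 = 49π^2/3 + 9.
Parseval ⇒ Σ |c_n|^2 = 49π^2/3 + 9.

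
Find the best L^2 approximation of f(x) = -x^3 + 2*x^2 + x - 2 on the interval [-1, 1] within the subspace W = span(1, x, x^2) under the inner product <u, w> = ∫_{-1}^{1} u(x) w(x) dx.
g(x) = 2*x^2 + 2*x/5 - 2

The best approximation g ∈ W is the orthogonal projection of f onto W. Writing g = a_0 + a_1 x + a_2 x^2, the coefficients solve the normal equations G · a = b where
  G_{ij} = <φ_i, φ_j> and b_i = <f, φ_i>, with φ_0 = 1, φ_1 = x, φ_2 = x^2.
G =
  [2, 0, 2/3]
  [0, 2/3, 0]
  [2/3, 0, 2/5],
b = (-8/3, 4/15, -8/15).
Solving gives a_0 = -2, a_1 = 2/5, a_2 = 2, so
  g(x) = 2*x^2 + 2*x/5 - 2.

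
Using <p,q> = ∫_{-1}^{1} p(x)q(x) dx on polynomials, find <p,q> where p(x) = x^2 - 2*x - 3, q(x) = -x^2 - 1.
<p,q> = 104/15

Expand the product: p(x)·q(x) = -x^4 + 2*x^3 + 2*x^2 + 2*x + 3.
∫_{-1}^{1} of each monomial x^k gives [2/(k+1) if k even, 0 if k odd]. Integrating term-by-term (or equivalently evaluating the antiderivative F(x) = -x^5/5 + x^4/2 + 2*x^3/3 + x^2 + 3*x at the endpoints):
  F(1) − F(−1) = 149/30 − (-59/30) = 104/15.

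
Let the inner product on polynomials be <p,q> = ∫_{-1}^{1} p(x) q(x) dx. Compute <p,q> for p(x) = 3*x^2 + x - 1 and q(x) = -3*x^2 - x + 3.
<p,q> = -34/15

Expand the product: p(x)·q(x) = -9*x^4 - 6*x^3 + 11*x^2 + 4*x - 3.
∫_{-1}^{1} of each monomial x^k gives [2/(k+1) if k even, 0 if k odd]. Integrating term-by-term (or equivalently evaluating the antiderivative F(x) = -9*x^5/5 - 3*x^4/2 + 11*x^3/3 + 2*x^2 - 3*x at the endpoints):
  F(1) − F(−1) = -19/30 − (49/30) = -34/15.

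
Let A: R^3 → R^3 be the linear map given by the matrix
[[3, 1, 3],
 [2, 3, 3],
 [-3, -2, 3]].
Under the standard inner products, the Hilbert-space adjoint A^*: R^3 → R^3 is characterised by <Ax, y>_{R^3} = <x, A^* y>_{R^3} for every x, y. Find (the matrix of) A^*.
A^* = A^T =
[[3, 2, -3],
 [1, 3, -2],
 [3, 3, 3]]

For real matrices with standard dot products, the defining identity <Ax, y> = <x, A^* y> gives (Ax)^T y = x^T (A^*) y, i.e. x^T A^T y = x^T (A^*) y. Since this holds for all x, y, we must have A^* = A^T. Therefore
A^* =
[[3, 2, -3],
 [1, 3, -2],
 [3, 3, 3]].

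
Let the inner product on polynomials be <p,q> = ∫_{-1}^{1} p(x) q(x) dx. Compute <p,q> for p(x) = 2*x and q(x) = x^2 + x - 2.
<p,q> = 4/3

Expand the product: p(x)·q(x) = 2*x^3 + 2*x^2 - 4*x.
∫_{-1}^{1} of each monomial x^k gives [2/(k+1) if k even, 0 if k odd]. Integrating term-by-term (or equivalently evaluating the antiderivative F(x) = x^4/2 + 2*x^3/3 - 2*x^2 at the endpoints):
  F(1) − F(−1) = -5/6 − (-13/6) = 4/3.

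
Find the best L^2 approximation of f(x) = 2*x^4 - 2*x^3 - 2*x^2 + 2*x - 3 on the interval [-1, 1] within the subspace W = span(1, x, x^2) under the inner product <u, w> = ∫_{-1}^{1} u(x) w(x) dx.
g(x) = -2*x^2/7 + 4*x/5 - 111/35

The best approximation g ∈ W is the orthogonal projection of f onto W. Writing g = a_0 + a_1 x + a_2 x^2, the coefficients solve the normal equations G · a = b where
  G_{ij} = <φ_i, φ_j> and b_i = <f, φ_i>, with φ_0 = 1, φ_1 = x, φ_2 = x^2.
G =
  [2, 0, 2/3]
  [0, 2/3, 0]
  [2/3, 0, 2/5],
b = (-98/15, 8/15, -78/35).
Solving gives a_0 = -111/35, a_1 = 4/5, a_2 = -2/7, so
  g(x) = -2*x^2/7 + 4*x/5 - 111/35.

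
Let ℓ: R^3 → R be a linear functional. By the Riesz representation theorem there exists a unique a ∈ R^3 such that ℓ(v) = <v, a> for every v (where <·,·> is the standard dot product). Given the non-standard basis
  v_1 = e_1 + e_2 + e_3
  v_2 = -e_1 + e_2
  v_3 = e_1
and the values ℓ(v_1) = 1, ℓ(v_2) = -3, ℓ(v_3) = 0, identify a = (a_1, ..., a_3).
a = (0, -3, 4)

Write a = (a_1, ..., a_3) in the standard basis. For each basis vector v_i, ℓ(v_i) = <v_i, a> is a linear equation in the a_j's. Collect the n equations into a matrix system V a = ℓ, where row i of V is v_i (expressed in the standard basis). Since V is invertible (lower-triangular with 1s on the diagonal, up to permutation), solve by back-substitution:
  V =
[[1, 1, 1],
 [-1, 1, 0],
 [1, 0, 0]]
  V a = (1, -3, 0)
Solving gives a = (0, -3, 4).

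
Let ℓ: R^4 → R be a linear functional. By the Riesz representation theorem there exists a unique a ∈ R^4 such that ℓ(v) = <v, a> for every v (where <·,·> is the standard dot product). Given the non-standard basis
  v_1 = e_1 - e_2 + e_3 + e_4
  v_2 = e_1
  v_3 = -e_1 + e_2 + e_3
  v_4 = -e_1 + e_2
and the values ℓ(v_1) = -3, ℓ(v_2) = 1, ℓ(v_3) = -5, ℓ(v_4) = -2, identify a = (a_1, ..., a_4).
a = (1, -1, -3, -2)

Write a = (a_1, ..., a_4) in the standard basis. For each basis vector v_i, ℓ(v_i) = <v_i, a> is a linear equation in the a_j's. Collect the n equations into a matrix system V a = ℓ, where row i of V is v_i (expressed in the standard basis). Since V is invertible (lower-triangular with 1s on the diagonal, up to permutation), solve by back-substitution:
  V =
[[1, -1, 1, 1],
 [1, 0, 0, 0],
 [-1, 1, 1, 0],
 [-1, 1, 0, 0]]
  V a = (-3, 1, -5, -2)
Solving gives a = (1, -1, -3, -2).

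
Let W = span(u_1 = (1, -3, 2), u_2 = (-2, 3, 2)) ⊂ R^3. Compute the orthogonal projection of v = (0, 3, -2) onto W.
proj_W(v) = (-16/21, 55/21, -46/21)

Set up U = [u_1 | ... | u_2] ∈ R^(3×2). The projector onto W = col(U) is P = U (U^T U)^(-1) U^T.
Compute U^T U =
  [14, -7]
  [-7, 17],
and U^T v = (-13, 5).
Solve U^T U · c = U^T v for the coefficients: c = (-62/63, -1/9). The projection is proj_W(v) = U c.
Check: (v - proj_W(v)) · u_1 = 0  (should be 0).
Check: (v - proj_W(v)) · u_2 = 0  (should be 0).
Result: proj_W(v) = (-16/21, 55/21, -46/21).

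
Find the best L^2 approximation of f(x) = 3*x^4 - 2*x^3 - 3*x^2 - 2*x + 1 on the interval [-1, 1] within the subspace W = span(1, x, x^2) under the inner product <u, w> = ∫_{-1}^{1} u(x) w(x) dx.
g(x) = -3*x^2/7 - 16*x/5 + 26/35

The best approximation g ∈ W is the orthogonal projection of f onto W. Writing g = a_0 + a_1 x + a_2 x^2, the coefficients solve the normal equations G · a = b where
  G_{ij} = <φ_i, φ_j> and b_i = <f, φ_i>, with φ_0 = 1, φ_1 = x, φ_2 = x^2.
G =
  [2, 0, 2/3]
  [0, 2/3, 0]
  [2/3, 0, 2/5],
b = (6/5, -32/15, 34/105).
Solving gives a_0 = 26/35, a_1 = -16/5, a_2 = -3/7, so
  g(x) = -3*x^2/7 - 16*x/5 + 26/35.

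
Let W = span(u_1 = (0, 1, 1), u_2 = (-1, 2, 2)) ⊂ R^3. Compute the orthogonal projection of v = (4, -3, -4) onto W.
proj_W(v) = (4, -7/2, -7/2)

Set up U = [u_1 | ... | u_2] ∈ R^(3×2). The projector onto W = col(U) is P = U (U^T U)^(-1) U^T.
Compute U^T U =
  [2, 4]
  [4, 9],
and U^T v = (-7, -18).
Solve U^T U · c = U^T v for the coefficients: c = (9/2, -4). The projection is proj_W(v) = U c.
Check: (v - proj_W(v)) · u_1 = 0  (should be 0).
Check: (v - proj_W(v)) · u_2 = 0  (should be 0).
Result: proj_W(v) = (4, -7/2, -7/2).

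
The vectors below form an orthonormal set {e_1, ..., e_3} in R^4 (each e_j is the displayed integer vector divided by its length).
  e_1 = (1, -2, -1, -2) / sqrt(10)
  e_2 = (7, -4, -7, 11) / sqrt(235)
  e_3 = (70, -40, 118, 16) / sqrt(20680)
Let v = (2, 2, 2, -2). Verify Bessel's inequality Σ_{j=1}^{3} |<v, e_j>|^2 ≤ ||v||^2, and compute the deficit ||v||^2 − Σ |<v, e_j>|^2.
Σ |<v, e_j>|^2 = 36/5; ||v||^2 = 16; deficit = 44/5

Write each e_j = u_j / sqrt(<u_j, u_j>) where u_j is the displayed integer vector. Then <v, e_j> = <v, u_j> / sqrt(<u_j, u_j>), so |<v, e_j>|^2 = <v, u_j>^2 / <u_j, u_j>.
Coefficients: <v, e_1> = 0/sqrt(10), <v, e_2> = -30/sqrt(235), <v, e_3> = 264/sqrt(20680).
Square and sum: Σ |<v, e_j>|^2 = 36/5.
Compute ||v||^2 = v·v = 16.
Deficit = 16 − 36/5 = 44/5 ≥ 0, confirming Bessel's inequality. (The deficit equals ||v − Σ <v,e_j> e_j||^2, the squared distance from v to span{e_j}.)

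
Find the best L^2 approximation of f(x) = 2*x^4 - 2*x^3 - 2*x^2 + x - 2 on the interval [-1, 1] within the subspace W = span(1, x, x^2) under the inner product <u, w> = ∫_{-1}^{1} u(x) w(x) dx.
g(x) = -2*x^2/7 - x/5 - 76/35

The best approximation g ∈ W is the orthogonal projection of f onto W. Writing g = a_0 + a_1 x + a_2 x^2, the coefficients solve the normal equations G · a = b where
  G_{ij} = <φ_i, φ_j> and b_i = <f, φ_i>, with φ_0 = 1, φ_1 = x, φ_2 = x^2.
G =
  [2, 0, 2/3]
  [0, 2/3, 0]
  [2/3, 0, 2/5],
b = (-68/15, -2/15, -164/105).
Solving gives a_0 = -76/35, a_1 = -1/5, a_2 = -2/7, so
  g(x) = -2*x^2/7 - x/5 - 76/35.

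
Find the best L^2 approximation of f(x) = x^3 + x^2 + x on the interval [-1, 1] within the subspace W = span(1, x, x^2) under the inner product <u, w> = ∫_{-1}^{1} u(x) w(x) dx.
g(x) = x^2 + 8*x/5

The best approximation g ∈ W is the orthogonal projection of f onto W. Writing g = a_0 + a_1 x + a_2 x^2, the coefficients solve the normal equations G · a = b where
  G_{ij} = <φ_i, φ_j> and b_i = <f, φ_i>, with φ_0 = 1, φ_1 = x, φ_2 = x^2.
G =
  [2, 0, 2/3]
  [0, 2/3, 0]
  [2/3, 0, 2/5],
b = (2/3, 16/15, 2/5).
Solving gives a_0 = 0, a_1 = 8/5, a_2 = 1, so
  g(x) = x^2 + 8*x/5.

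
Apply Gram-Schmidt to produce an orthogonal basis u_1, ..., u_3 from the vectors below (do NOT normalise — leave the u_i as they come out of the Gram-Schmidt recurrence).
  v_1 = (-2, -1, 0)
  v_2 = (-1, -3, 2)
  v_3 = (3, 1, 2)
Orthogonal basis:
  u_1 = (-2, -1, 0)
  u_2 = (1, -2, 2)
  u_3 = (-16/45, 32/45, 8/9)

Apply the Gram-Schmidt recurrence
  u_1 = v_1
  u_i = v_i − Σ_{j<i} ((v_i · u_j) / (u_j · u_j)) · u_j.

Step by step this gives:
  u_1 = (-2, -1, 0)
  u_2 = (1, -2, 2)
  u_3 = (-16/45, 32/45, 8/9)

Orthogonality check:
  u_2 · u_1 = 0 (should be 0)
  u_3 · u_1 = 0 (should be 0)
  u_3 · u_2 = 0 (should be 0)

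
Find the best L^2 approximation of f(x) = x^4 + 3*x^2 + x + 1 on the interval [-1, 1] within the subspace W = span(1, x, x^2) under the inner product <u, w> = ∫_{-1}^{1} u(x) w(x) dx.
g(x) = 27*x^2/7 + x + 32/35

The best approximation g ∈ W is the orthogonal projection of f onto W. Writing g = a_0 + a_1 x + a_2 x^2, the coefficients solve the normal equations G · a = b where
  G_{ij} = <φ_i, φ_j> and b_i = <f, φ_i>, with φ_0 = 1, φ_1 = x, φ_2 = x^2.
G =
  [2, 0, 2/3]
  [0, 2/3, 0]
  [2/3, 0, 2/5],
b = (22/5, 2/3, 226/105).
Solving gives a_0 = 32/35, a_1 = 1, a_2 = 27/7, so
  g(x) = 27*x^2/7 + x + 32/35.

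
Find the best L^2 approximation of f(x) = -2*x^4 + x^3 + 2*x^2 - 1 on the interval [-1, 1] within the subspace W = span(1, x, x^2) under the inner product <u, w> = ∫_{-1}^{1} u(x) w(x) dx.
g(x) = 2*x^2/7 + 3*x/5 - 29/35

The best approximation g ∈ W is the orthogonal projection of f onto W. Writing g = a_0 + a_1 x + a_2 x^2, the coefficients solve the normal equations G · a = b where
  G_{ij} = <φ_i, φ_j> and b_i = <f, φ_i>, with φ_0 = 1, φ_1 = x, φ_2 = x^2.
G =
  [2, 0, 2/3]
  [0, 2/3, 0]
  [2/3, 0, 2/5],
b = (-22/15, 2/5, -46/105).
Solving gives a_0 = -29/35, a_1 = 3/5, a_2 = 2/7, so
  g(x) = 2*x^2/7 + 3*x/5 - 29/35.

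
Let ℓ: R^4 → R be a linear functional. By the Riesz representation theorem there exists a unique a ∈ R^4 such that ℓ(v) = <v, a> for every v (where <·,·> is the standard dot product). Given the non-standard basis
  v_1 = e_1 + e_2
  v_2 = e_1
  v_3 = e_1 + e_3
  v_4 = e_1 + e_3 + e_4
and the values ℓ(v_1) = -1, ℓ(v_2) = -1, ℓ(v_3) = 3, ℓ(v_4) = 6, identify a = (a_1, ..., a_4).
a = (-1, 0, 4, 3)

Write a = (a_1, ..., a_4) in the standard basis. For each basis vector v_i, ℓ(v_i) = <v_i, a> is a linear equation in the a_j's. Collect the n equations into a matrix system V a = ℓ, where row i of V is v_i (expressed in the standard basis). Since V is invertible (lower-triangular with 1s on the diagonal, up to permutation), solve by back-substitution:
  V =
[[1, 1, 0, 0],
 [1, 0, 0, 0],
 [1, 0, 1, 0],
 [1, 0, 1, 1]]
  V a = (-1, -1, 3, 6)
Solving gives a = (-1, 0, 4, 3).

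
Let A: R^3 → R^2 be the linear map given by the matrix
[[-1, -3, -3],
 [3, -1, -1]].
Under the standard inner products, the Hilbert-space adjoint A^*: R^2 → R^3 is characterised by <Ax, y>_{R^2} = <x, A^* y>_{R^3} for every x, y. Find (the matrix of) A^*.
A^* = A^T =
[[-1, 3],
 [-3, -1],
 [-3, -1]]

For real matrices with standard dot products, the defining identity <Ax, y> = <x, A^* y> gives (Ax)^T y = x^T (A^*) y, i.e. x^T A^T y = x^T (A^*) y. Since this holds for all x, y, we must have A^* = A^T. Therefore
A^* =
[[-1, 3],
 [-3, -1],
 [-3, -1]].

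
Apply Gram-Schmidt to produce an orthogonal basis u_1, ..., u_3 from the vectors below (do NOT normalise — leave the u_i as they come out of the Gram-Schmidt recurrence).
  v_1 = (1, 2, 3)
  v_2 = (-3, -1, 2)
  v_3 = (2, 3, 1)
Orthogonal basis:
  u_1 = (1, 2, 3)
  u_2 = (-43/14, -8/7, 25/14)
  u_3 = (-98/195, 154/195, -14/39)

Apply the Gram-Schmidt recurrence
  u_1 = v_1
  u_i = v_i − Σ_{j<i} ((v_i · u_j) / (u_j · u_j)) · u_j.

Step by step this gives:
  u_1 = (1, 2, 3)
  u_2 = (-43/14, -8/7, 25/14)
  u_3 = (-98/195, 154/195, -14/39)

Orthogonality check:
  u_2 · u_1 = 0 (should be 0)
  u_3 · u_1 = 0 (should be 0)
  u_3 · u_2 = 0 (should be 0)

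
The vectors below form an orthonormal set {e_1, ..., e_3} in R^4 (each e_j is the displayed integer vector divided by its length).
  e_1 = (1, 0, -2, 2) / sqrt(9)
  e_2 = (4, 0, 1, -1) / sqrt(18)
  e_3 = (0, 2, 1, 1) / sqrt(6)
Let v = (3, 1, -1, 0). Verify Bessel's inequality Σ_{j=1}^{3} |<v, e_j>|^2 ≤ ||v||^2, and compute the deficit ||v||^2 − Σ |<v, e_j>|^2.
Σ |<v, e_j>|^2 = 29/3; ||v||^2 = 11; deficit = 4/3

Write each e_j = u_j / sqrt(<u_j, u_j>) where u_j is the displayed integer vector. Then <v, e_j> = <v, u_j> / sqrt(<u_j, u_j>), so |<v, e_j>|^2 = <v, u_j>^2 / <u_j, u_j>.
Coefficients: <v, e_1> = 5/sqrt(9), <v, e_2> = 11/sqrt(18), <v, e_3> = 1/sqrt(6).
Square and sum: Σ |<v, e_j>|^2 = 29/3.
Compute ||v||^2 = v·v = 11.
Deficit = 11 − 29/3 = 4/3 ≥ 0, confirming Bessel's inequality. (The deficit equals ||v − Σ <v,e_j> e_j||^2, the squared distance from v to span{e_j}.)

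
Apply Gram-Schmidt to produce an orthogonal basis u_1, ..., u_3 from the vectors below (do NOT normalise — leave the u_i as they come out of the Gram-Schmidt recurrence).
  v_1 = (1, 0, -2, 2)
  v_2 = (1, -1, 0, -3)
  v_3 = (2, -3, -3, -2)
Orthogonal basis:
  u_1 = (1, 0, -2, 2)
  u_2 = (14/9, -1, -10/9, -17/9)
  u_3 = (-35/37, -103/74, -12/37, 11/74)

Apply the Gram-Schmidt recurrence
  u_1 = v_1
  u_i = v_i − Σ_{j<i} ((v_i · u_j) / (u_j · u_j)) · u_j.

Step by step this gives:
  u_1 = (1, 0, -2, 2)
  u_2 = (14/9, -1, -10/9, -17/9)
  u_3 = (-35/37, -103/74, -12/37, 11/74)

Orthogonality check:
  u_2 · u_1 = 0 (should be 0)
  u_3 · u_1 = 0 (should be 0)
  u_3 · u_2 = 0 (should be 0)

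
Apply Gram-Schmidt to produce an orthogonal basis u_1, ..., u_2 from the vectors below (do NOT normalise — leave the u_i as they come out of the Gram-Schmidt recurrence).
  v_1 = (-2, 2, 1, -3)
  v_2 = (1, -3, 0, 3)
Orthogonal basis:
  u_1 = (-2, 2, 1, -3)
  u_2 = (-8/9, -10/9, 17/18, 1/6)

Apply the Gram-Schmidt recurrence
  u_1 = v_1
  u_i = v_i − Σ_{j<i} ((v_i · u_j) / (u_j · u_j)) · u_j.

Step by step this gives:
  u_1 = (-2, 2, 1, -3)
  u_2 = (-8/9, -10/9, 17/18, 1/6)

Orthogonality check:
  u_2 · u_1 = 0 (should be 0)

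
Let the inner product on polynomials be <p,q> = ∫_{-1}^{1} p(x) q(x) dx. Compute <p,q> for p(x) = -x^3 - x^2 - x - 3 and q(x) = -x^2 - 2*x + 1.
<p,q> = -32/15

Expand the product: p(x)·q(x) = x^5 + 3*x^4 + 2*x^3 + 4*x^2 + 5*x - 3.
∫_{-1}^{1} of each monomial x^k gives [2/(k+1) if k even, 0 if k odd]. Integrating term-by-term (or equivalently evaluating the antiderivative F(x) = x^6/6 + 3*x^5/5 + x^4/2 + 4*x^3/3 + 5*x^2/2 - 3*x at the endpoints):
  F(1) − F(−1) = 21/10 − (127/30) = -32/15.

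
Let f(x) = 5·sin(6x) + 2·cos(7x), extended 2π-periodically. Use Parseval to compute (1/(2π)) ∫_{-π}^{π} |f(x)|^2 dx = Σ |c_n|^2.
Σ |c_n|^2 = 29/2

Expand |f|^2 and use orthogonality of {sin(nx), cos(mx)} on [-π, π]:
  ∫_{-π}^{π} sin(nx)^2 dx = π, ∫ cos(mx)^2 dx = π, and cross terms integrate to 0.
So ∫_{-π}^{π} f(x)^2 dx = 5^2 · π + 2^2 · π = (25 + 4)π.
Divide by 2π: (25 + 4)/2 = 29/2.
By Parseval, this equals Σ |c_n|^2.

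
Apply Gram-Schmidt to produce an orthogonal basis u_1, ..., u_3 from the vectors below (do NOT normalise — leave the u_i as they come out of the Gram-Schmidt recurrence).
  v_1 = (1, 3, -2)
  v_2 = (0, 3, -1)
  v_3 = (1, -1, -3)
Orthogonal basis:
  u_1 = (1, 3, -2)
  u_2 = (-11/14, 9/14, 4/7)
  u_3 = (-21/19, -7/19, -21/19)

Apply the Gram-Schmidt recurrence
  u_1 = v_1
  u_i = v_i − Σ_{j<i} ((v_i · u_j) / (u_j · u_j)) · u_j.

Step by step this gives:
  u_1 = (1, 3, -2)
  u_2 = (-11/14, 9/14, 4/7)
  u_3 = (-21/19, -7/19, -21/19)

Orthogonality check:
  u_2 · u_1 = 0 (should be 0)
  u_3 · u_1 = 0 (should be 0)
  u_3 · u_2 = 0 (should be 0)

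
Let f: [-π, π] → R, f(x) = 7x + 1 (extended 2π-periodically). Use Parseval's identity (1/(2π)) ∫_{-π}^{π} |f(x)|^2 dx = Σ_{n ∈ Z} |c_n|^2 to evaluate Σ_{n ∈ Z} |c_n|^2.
Σ |c_n|^2 = 49π^2/3 + 1

Expand and integrate term by term over [-π, π]:
  ∫ (7x)^2 dx = 49·(2π^3/3); ∫ 2·7·(1)·x dx = 0 (odd integrand); ∫ 1^2 dx = 1·2π.
So (1/(2π)) ∫_{-π}^{π} (7x + 1)^2 dx = 49π^2/3 + 1 = 49π^2/3 + 1.
Parseval ⇒ Σ |c_n|^2 = 49π^2/3 + 1.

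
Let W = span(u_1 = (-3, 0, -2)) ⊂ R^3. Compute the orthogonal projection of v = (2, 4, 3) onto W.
proj_W(v) = (36/13, 0, 24/13)

Set up U = [u_1 | ... | u_1] ∈ R^(3×1). The projector onto W = col(U) is P = U (U^T U)^(-1) U^T.
Compute U^T U =
  [13],
and U^T v = (-12).
Solve U^T U · c = U^T v for the coefficients: c = (-12/13). The projection is proj_W(v) = U c.
Check: (v - proj_W(v)) · u_1 = 0  (should be 0).
Result: proj_W(v) = (36/13, 0, 24/13).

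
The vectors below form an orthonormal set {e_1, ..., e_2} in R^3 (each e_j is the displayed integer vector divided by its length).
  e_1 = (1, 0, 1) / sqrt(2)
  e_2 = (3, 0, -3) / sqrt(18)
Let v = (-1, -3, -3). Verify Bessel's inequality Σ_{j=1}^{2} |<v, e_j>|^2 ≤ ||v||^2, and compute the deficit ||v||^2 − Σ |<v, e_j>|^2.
Σ |<v, e_j>|^2 = 10; ||v||^2 = 19; deficit = 9

Write each e_j = u_j / sqrt(<u_j, u_j>) where u_j is the displayed integer vector. Then <v, e_j> = <v, u_j> / sqrt(<u_j, u_j>), so |<v, e_j>|^2 = <v, u_j>^2 / <u_j, u_j>.
Coefficients: <v, e_1> = -4/sqrt(2), <v, e_2> = 6/sqrt(18).
Square and sum: Σ |<v, e_j>|^2 = 10.
Compute ||v||^2 = v·v = 19.
Deficit = 19 − 10 = 9 ≥ 0, confirming Bessel's inequality. (The deficit equals ||v − Σ <v,e_j> e_j||^2, the squared distance from v to span{e_j}.)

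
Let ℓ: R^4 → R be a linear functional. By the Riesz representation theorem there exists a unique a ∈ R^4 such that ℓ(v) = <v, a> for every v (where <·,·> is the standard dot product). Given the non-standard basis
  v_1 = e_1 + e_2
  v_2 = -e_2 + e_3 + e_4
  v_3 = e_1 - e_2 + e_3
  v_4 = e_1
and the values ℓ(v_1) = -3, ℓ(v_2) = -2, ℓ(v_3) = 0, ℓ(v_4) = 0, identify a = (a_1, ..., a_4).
a = (0, -3, -3, -2)

Write a = (a_1, ..., a_4) in the standard basis. For each basis vector v_i, ℓ(v_i) = <v_i, a> is a linear equation in the a_j's. Collect the n equations into a matrix system V a = ℓ, where row i of V is v_i (expressed in the standard basis). Since V is invertible (lower-triangular with 1s on the diagonal, up to permutation), solve by back-substitution:
  V =
[[1, 1, 0, 0],
 [0, -1, 1, 1],
 [1, -1, 1, 0],
 [1, 0, 0, 0]]
  V a = (-3, -2, 0, 0)
Solving gives a = (0, -3, -3, -2).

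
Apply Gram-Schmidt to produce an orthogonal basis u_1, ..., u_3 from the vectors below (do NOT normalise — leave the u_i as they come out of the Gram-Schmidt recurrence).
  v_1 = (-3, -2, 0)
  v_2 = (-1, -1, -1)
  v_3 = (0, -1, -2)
Orthogonal basis:
  u_1 = (-3, -2, 0)
  u_2 = (2/13, -3/13, -1)
  u_3 = (1/7, -3/14, 1/14)

Apply the Gram-Schmidt recurrence
  u_1 = v_1
  u_i = v_i − Σ_{j<i} ((v_i · u_j) / (u_j · u_j)) · u_j.

Step by step this gives:
  u_1 = (-3, -2, 0)
  u_2 = (2/13, -3/13, -1)
  u_3 = (1/7, -3/14, 1/14)

Orthogonality check:
  u_2 · u_1 = 0 (should be 0)
  u_3 · u_1 = 0 (should be 0)
  u_3 · u_2 = 0 (should be 0)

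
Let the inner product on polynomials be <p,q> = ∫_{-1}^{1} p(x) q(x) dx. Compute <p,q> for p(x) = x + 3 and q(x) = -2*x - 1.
<p,q> = -22/3

Expand the product: p(x)·q(x) = -2*x^2 - 7*x - 3.
∫_{-1}^{1} of each monomial x^k gives [2/(k+1) if k even, 0 if k odd]. Integrating term-by-term (or equivalently evaluating the antiderivative F(x) = -2*x^3/3 - 7*x^2/2 - 3*x at the endpoints):
  F(1) − F(−1) = -43/6 − (1/6) = -22/3.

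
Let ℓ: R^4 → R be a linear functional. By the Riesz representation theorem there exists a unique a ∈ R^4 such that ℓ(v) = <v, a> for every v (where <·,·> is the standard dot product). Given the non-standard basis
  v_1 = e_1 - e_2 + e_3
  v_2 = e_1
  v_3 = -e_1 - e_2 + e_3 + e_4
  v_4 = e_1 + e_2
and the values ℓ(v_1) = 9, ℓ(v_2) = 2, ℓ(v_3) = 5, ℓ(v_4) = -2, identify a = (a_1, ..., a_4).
a = (2, -4, 3, 0)

Write a = (a_1, ..., a_4) in the standard basis. For each basis vector v_i, ℓ(v_i) = <v_i, a> is a linear equation in the a_j's. Collect the n equations into a matrix system V a = ℓ, where row i of V is v_i (expressed in the standard basis). Since V is invertible (lower-triangular with 1s on the diagonal, up to permutation), solve by back-substitution:
  V =
[[1, -1, 1, 0],
 [1, 0, 0, 0],
 [-1, -1, 1, 1],
 [1, 1, 0, 0]]
  V a = (9, 2, 5, -2)
Solving gives a = (2, -4, 3, 0).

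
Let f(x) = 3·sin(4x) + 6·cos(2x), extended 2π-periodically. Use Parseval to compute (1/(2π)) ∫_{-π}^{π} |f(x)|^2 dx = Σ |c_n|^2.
Σ |c_n|^2 = 45/2

Expand |f|^2 and use orthogonality of {sin(nx), cos(mx)} on [-π, π]:
  ∫_{-π}^{π} sin(nx)^2 dx = π, ∫ cos(mx)^2 dx = π, and cross terms integrate to 0.
So ∫_{-π}^{π} f(x)^2 dx = 3^2 · π + 6^2 · π = (9 + 36)π.
Divide by 2π: (9 + 36)/2 = 45/2.
By Parseval, this equals Σ |c_n|^2.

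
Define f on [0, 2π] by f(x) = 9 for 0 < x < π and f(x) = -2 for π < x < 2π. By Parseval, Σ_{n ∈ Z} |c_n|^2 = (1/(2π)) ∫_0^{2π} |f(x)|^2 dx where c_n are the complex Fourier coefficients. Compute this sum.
Σ |c_n|^2 = 85/2

Parseval equates the L^2 energy of f (normalised by 1/(2π)) with the ℓ^2 sum of its Fourier coefficients: (1/(2π)) ∫_0^{2π} |f|^2 = Σ |c_n|^2.
Compute the left side: (1/(2π)) [∫_0^π 9^2 dx + ∫_π^{2π} (-2)^2 dx] = (1/(2π)) · (81π + 4π) = (81 + 4)/2 = 85/2.
So Σ_{n ∈ Z} |c_n|^2 = 85/2.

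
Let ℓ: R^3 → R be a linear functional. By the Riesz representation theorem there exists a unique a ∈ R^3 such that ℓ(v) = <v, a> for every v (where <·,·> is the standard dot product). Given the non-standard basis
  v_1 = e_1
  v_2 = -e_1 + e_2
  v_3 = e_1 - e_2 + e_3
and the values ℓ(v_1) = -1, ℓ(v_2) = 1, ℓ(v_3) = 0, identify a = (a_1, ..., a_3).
a = (-1, 0, 1)

Write a = (a_1, ..., a_3) in the standard basis. For each basis vector v_i, ℓ(v_i) = <v_i, a> is a linear equation in the a_j's. Collect the n equations into a matrix system V a = ℓ, where row i of V is v_i (expressed in the standard basis). Since V is invertible (lower-triangular with 1s on the diagonal, up to permutation), solve by back-substitution:
  V =
[[1, 0, 0],
 [-1, 1, 0],
 [1, -1, 1]]
  V a = (-1, 1, 0)
Solving gives a = (-1, 0, 1).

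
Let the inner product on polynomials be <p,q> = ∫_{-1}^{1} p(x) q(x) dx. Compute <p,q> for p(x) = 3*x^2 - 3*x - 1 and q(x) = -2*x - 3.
<p,q> = 4

Expand the product: p(x)·q(x) = -6*x^3 - 3*x^2 + 11*x + 3.
∫_{-1}^{1} of each monomial x^k gives [2/(k+1) if k even, 0 if k odd]. Integrating term-by-term (or equivalently evaluating the antiderivative F(x) = -3*x^4/2 - x^3 + 11*x^2/2 + 3*x at the endpoints):
  F(1) − F(−1) = 6 − (2) = 4.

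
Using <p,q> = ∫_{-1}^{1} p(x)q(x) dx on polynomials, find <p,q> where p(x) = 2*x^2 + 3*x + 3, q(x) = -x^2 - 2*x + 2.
<p,q> = 118/15

Expand the product: p(x)·q(x) = -2*x^4 - 7*x^3 - 5*x^2 + 6.
∫_{-1}^{1} of each monomial x^k gives [2/(k+1) if k even, 0 if k odd]. Integrating term-by-term (or equivalently evaluating the antiderivative F(x) = -2*x^5/5 - 7*x^4/4 - 5*x^3/3 + 6*x at the endpoints):
  F(1) − F(−1) = 131/60 − (-341/60) = 118/15.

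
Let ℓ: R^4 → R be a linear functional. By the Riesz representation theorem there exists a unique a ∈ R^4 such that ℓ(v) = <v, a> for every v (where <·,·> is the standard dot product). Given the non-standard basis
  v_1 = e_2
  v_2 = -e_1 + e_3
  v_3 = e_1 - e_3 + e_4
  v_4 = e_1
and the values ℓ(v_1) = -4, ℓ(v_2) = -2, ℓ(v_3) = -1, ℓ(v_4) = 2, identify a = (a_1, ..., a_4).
a = (2, -4, 0, -3)

Write a = (a_1, ..., a_4) in the standard basis. For each basis vector v_i, ℓ(v_i) = <v_i, a> is a linear equation in the a_j's. Collect the n equations into a matrix system V a = ℓ, where row i of V is v_i (expressed in the standard basis). Since V is invertible (lower-triangular with 1s on the diagonal, up to permutation), solve by back-substitution:
  V =
[[0, 1, 0, 0],
 [-1, 0, 1, 0],
 [1, 0, -1, 1],
 [1, 0, 0, 0]]
  V a = (-4, -2, -1, 2)
Solving gives a = (2, -4, 0, -3).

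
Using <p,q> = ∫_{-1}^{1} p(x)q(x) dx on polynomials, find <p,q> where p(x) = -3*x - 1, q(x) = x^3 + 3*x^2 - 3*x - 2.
<p,q> = 34/5

Expand the product: p(x)·q(x) = -3*x^4 - 10*x^3 + 6*x^2 + 9*x + 2.
∫_{-1}^{1} of each monomial x^k gives [2/(k+1) if k even, 0 if k odd]. Integrating term-by-term (or equivalently evaluating the antiderivative F(x) = -3*x^5/5 - 5*x^4/2 + 2*x^3 + 9*x^2/2 + 2*x at the endpoints):
  F(1) − F(−1) = 27/5 − (-7/5) = 34/5.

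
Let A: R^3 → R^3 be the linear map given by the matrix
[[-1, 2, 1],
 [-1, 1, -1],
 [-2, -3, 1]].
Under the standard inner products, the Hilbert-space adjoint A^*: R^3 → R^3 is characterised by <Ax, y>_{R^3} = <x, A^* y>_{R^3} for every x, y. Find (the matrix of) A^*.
A^* = A^T =
[[-1, -1, -2],
 [2, 1, -3],
 [1, -1, 1]]

For real matrices with standard dot products, the defining identity <Ax, y> = <x, A^* y> gives (Ax)^T y = x^T (A^*) y, i.e. x^T A^T y = x^T (A^*) y. Since this holds for all x, y, we must have A^* = A^T. Therefore
A^* =
[[-1, -1, -2],
 [2, 1, -3],
 [1, -1, 1]].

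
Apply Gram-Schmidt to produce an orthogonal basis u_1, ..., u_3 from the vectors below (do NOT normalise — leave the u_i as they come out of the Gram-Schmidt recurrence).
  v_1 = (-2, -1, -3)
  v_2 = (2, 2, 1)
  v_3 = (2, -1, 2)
Orthogonal basis:
  u_1 = (-2, -1, -3)
  u_2 = (5/7, 19/14, -13/14)
  u_3 = (10/9, -8/9, -4/9)

Apply the Gram-Schmidt recurrence
  u_1 = v_1
  u_i = v_i − Σ_{j<i} ((v_i · u_j) / (u_j · u_j)) · u_j.

Step by step this gives:
  u_1 = (-2, -1, -3)
  u_2 = (5/7, 19/14, -13/14)
  u_3 = (10/9, -8/9, -4/9)

Orthogonality check:
  u_2 · u_1 = 0 (should be 0)
  u_3 · u_1 = 0 (should be 0)
  u_3 · u_2 = 0 (should be 0)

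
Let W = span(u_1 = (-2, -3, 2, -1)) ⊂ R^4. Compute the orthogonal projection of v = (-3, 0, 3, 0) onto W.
proj_W(v) = (-4/3, -2, 4/3, -2/3)

Set up U = [u_1 | ... | u_1] ∈ R^(4×1). The projector onto W = col(U) is P = U (U^T U)^(-1) U^T.
Compute U^T U =
  [18],
and U^T v = (12).
Solve U^T U · c = U^T v for the coefficients: c = (2/3). The projection is proj_W(v) = U c.
Check: (v - proj_W(v)) · u_1 = 0  (should be 0).
Result: proj_W(v) = (-4/3, -2, 4/3, -2/3).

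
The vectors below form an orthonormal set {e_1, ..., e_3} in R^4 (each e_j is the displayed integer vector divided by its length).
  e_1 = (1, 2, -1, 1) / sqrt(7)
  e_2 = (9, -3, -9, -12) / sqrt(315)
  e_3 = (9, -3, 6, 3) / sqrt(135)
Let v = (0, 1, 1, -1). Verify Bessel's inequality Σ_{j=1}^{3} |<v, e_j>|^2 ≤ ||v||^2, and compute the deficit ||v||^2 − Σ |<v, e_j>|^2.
Σ |<v, e_j>|^2 = 0; ||v||^2 = 3; deficit = 3

Write each e_j = u_j / sqrt(<u_j, u_j>) where u_j is the displayed integer vector. Then <v, e_j> = <v, u_j> / sqrt(<u_j, u_j>), so |<v, e_j>|^2 = <v, u_j>^2 / <u_j, u_j>.
Coefficients: <v, e_1> = 0/sqrt(7), <v, e_2> = 0/sqrt(315), <v, e_3> = 0/sqrt(135).
Square and sum: Σ |<v, e_j>|^2 = 0.
Compute ||v||^2 = v·v = 3.
Deficit = 3 − 0 = 3 ≥ 0, confirming Bessel's inequality. (The deficit equals ||v − Σ <v,e_j> e_j||^2, the squared distance from v to span{e_j}.)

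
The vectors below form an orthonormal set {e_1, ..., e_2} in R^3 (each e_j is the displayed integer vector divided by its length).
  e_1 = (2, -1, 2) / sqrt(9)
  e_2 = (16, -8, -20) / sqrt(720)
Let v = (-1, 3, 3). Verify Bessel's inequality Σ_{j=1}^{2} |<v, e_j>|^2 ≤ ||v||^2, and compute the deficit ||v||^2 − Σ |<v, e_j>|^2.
Σ |<v, e_j>|^2 = 14; ||v||^2 = 19; deficit = 5

Write each e_j = u_j / sqrt(<u_j, u_j>) where u_j is the displayed integer vector. Then <v, e_j> = <v, u_j> / sqrt(<u_j, u_j>), so |<v, e_j>|^2 = <v, u_j>^2 / <u_j, u_j>.
Coefficients: <v, e_1> = 1/sqrt(9), <v, e_2> = -100/sqrt(720).
Square and sum: Σ |<v, e_j>|^2 = 14.
Compute ||v||^2 = v·v = 19.
Deficit = 19 − 14 = 5 ≥ 0, confirming Bessel's inequality. (The deficit equals ||v − Σ <v,e_j> e_j||^2, the squared distance from v to span{e_j}.)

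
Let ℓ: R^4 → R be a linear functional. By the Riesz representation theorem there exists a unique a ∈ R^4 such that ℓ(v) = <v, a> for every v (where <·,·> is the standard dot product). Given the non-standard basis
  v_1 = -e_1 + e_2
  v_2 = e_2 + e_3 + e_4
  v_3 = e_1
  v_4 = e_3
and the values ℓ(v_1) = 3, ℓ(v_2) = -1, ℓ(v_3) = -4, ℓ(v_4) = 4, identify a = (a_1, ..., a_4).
a = (-4, -1, 4, -4)

Write a = (a_1, ..., a_4) in the standard basis. For each basis vector v_i, ℓ(v_i) = <v_i, a> is a linear equation in the a_j's. Collect the n equations into a matrix system V a = ℓ, where row i of V is v_i (expressed in the standard basis). Since V is invertible (lower-triangular with 1s on the diagonal, up to permutation), solve by back-substitution:
  V =
[[-1, 1, 0, 0],
 [0, 1, 1, 1],
 [1, 0, 0, 0],
 [0, 0, 1, 0]]
  V a = (3, -1, -4, 4)
Solving gives a = (-4, -1, 4, -4).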